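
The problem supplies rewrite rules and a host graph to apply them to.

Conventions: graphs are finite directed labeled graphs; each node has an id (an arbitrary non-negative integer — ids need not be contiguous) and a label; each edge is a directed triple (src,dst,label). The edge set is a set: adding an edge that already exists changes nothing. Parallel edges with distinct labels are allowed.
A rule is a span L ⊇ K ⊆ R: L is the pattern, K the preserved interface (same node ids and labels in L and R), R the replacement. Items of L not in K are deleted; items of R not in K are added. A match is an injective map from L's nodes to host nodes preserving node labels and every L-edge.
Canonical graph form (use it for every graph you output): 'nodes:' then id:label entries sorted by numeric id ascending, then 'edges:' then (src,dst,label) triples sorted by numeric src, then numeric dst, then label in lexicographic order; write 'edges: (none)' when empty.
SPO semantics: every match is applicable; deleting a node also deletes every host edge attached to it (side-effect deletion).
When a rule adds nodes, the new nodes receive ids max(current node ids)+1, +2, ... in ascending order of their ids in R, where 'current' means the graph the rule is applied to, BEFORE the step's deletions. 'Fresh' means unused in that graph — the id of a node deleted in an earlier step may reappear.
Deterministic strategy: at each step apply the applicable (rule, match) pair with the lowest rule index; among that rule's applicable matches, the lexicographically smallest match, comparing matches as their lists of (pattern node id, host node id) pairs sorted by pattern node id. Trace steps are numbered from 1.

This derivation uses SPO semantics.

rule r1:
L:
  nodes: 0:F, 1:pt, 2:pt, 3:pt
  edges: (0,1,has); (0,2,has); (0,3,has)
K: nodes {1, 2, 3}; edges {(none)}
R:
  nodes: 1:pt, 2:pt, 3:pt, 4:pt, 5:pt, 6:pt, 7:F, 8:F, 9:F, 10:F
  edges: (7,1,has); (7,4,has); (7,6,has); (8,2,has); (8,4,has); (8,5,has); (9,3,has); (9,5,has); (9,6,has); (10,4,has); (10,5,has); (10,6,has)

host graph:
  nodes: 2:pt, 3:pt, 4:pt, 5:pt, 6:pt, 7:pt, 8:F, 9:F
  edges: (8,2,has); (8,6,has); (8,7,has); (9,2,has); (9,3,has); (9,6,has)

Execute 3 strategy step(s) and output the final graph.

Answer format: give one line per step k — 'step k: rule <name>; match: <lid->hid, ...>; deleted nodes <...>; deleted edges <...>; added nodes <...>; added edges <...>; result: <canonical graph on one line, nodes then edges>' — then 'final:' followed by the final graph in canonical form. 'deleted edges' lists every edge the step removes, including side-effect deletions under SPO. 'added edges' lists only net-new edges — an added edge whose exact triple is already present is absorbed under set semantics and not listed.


step 1: rule r1; match: 0->8, 1->2, 2->6, 3->7; deleted nodes 8; deleted edges (8,2,has); (8,6,has); (8,7,has); added nodes 10, 11, 12, 13, 14, 15, 16; added edges (13,2,has); (13,10,has); (13,12,has); (14,6,has); (14,10,has); (14,11,has); (15,7,has); (15,11,has); (15,12,has); (16,10,has); (16,11,has); (16,12,has); result: nodes: 2:pt, 3:pt, 4:pt, 5:pt, 6:pt, 7:pt, 9:F, 10:pt, 11:pt, 12:pt, 13:F, 14:F, 15:F, 16:F edges: (9,2,has); (9,3,has); (9,6,has); (13,2,has); (13,10,has); (13,12,has); (14,6,has); (14,10,has); (14,11,has); (15,7,has); (15,11,has); (15,12,has); (16,10,has); (16,11,has); (16,12,has)
step 2: rule r1; match: 0->9, 1->2, 2->3, 3->6; deleted nodes 9; deleted edges (9,2,has); (9,3,has); (9,6,has); added nodes 17, 18, 19, 20, 21, 22, 23; added edges (20,2,has); (20,17,has); (20,19,has); (21,3,has); (21,17,has); (21,18,has); (22,6,has); (22,18,has); (22,19,has); (23,17,has); (23,18,has); (23,19,has); result: nodes: 2:pt, 3:pt, 4:pt, 5:pt, 6:pt, 7:pt, 10:pt, 11:pt, 12:pt, 13:F, 14:F, 15:F, 16:F, 17:pt, 18:pt, 19:pt, 20:F, 21:F, 22:F, 23:F edges: (13,2,has); (13,10,has); (13,12,has); (14,6,has); (14,10,has); (14,11,has); (15,7,has); (15,11,has); (15,12,has); (16,10,has); (16,11,has); (16,12,has); (20,2,has); (20,17,has); (20,19,has); (21,3,has); (21,17,has); (21,18,has); (22,6,has); (22,18,has); (22,19,has); (23,17,has); (23,18,has); (23,19,has)
step 3: rule r1; match: 0->13, 1->2, 2->10, 3->12; deleted nodes 13; deleted edges (13,2,has); (13,10,has); (13,12,has); added nodes 24, 25, 26, 27, 28, 29, 30; added edges (27,2,has); (27,24,has); (27,26,has); (28,10,has); (28,24,has); (28,25,has); (29,12,has); (29,25,has); (29,26,has); (30,24,has); (30,25,has); (30,26,has); result: nodes: 2:pt, 3:pt, 4:pt, 5:pt, 6:pt, 7:pt, 10:pt, 11:pt, 12:pt, 14:F, 15:F, 16:F, 17:pt, 18:pt, 19:pt, 20:F, 21:F, 22:F, 23:F, 24:pt, 25:pt, 26:pt, 27:F, 28:F, 29:F, 30:F edges: (14,6,has); (14,10,has); (14,11,has); (15,7,has); (15,11,has); (15,12,has); (16,10,has); (16,11,has); (16,12,has); (20,2,has); (20,17,has); (20,19,has); (21,3,has); (21,17,has); (21,18,has); (22,6,has); (22,18,has); (22,19,has); (23,17,has); (23,18,has); (23,19,has); (27,2,has); (27,24,has); (27,26,has); (28,10,has); (28,24,has); (28,25,has); (29,12,has); (29,25,has); (29,26,has); (30,24,has); (30,25,has); (30,26,has)
final:
nodes: 2:pt, 3:pt, 4:pt, 5:pt, 6:pt, 7:pt, 10:pt, 11:pt, 12:pt, 14:F, 15:F, 16:F, 17:pt, 18:pt, 19:pt, 20:F, 21:F, 22:F, 23:F, 24:pt, 25:pt, 26:pt, 27:F, 28:F, 29:F, 30:F
edges: (14,6,has); (14,10,has); (14,11,has); (15,7,has); (15,11,has); (15,12,has); (16,10,has); (16,11,has); (16,12,has); (20,2,has); (20,17,has); (20,19,has); (21,3,has); (21,17,has); (21,18,has); (22,6,has); (22,18,has); (22,19,has); (23,17,has); (23,18,has); (23,19,has); (27,2,has); (27,24,has); (27,26,has); (28,10,has); (28,24,has); (28,25,has); (29,12,has); (29,25,has); (29,26,has); (30,24,has); (30,25,has); (30,26,has)


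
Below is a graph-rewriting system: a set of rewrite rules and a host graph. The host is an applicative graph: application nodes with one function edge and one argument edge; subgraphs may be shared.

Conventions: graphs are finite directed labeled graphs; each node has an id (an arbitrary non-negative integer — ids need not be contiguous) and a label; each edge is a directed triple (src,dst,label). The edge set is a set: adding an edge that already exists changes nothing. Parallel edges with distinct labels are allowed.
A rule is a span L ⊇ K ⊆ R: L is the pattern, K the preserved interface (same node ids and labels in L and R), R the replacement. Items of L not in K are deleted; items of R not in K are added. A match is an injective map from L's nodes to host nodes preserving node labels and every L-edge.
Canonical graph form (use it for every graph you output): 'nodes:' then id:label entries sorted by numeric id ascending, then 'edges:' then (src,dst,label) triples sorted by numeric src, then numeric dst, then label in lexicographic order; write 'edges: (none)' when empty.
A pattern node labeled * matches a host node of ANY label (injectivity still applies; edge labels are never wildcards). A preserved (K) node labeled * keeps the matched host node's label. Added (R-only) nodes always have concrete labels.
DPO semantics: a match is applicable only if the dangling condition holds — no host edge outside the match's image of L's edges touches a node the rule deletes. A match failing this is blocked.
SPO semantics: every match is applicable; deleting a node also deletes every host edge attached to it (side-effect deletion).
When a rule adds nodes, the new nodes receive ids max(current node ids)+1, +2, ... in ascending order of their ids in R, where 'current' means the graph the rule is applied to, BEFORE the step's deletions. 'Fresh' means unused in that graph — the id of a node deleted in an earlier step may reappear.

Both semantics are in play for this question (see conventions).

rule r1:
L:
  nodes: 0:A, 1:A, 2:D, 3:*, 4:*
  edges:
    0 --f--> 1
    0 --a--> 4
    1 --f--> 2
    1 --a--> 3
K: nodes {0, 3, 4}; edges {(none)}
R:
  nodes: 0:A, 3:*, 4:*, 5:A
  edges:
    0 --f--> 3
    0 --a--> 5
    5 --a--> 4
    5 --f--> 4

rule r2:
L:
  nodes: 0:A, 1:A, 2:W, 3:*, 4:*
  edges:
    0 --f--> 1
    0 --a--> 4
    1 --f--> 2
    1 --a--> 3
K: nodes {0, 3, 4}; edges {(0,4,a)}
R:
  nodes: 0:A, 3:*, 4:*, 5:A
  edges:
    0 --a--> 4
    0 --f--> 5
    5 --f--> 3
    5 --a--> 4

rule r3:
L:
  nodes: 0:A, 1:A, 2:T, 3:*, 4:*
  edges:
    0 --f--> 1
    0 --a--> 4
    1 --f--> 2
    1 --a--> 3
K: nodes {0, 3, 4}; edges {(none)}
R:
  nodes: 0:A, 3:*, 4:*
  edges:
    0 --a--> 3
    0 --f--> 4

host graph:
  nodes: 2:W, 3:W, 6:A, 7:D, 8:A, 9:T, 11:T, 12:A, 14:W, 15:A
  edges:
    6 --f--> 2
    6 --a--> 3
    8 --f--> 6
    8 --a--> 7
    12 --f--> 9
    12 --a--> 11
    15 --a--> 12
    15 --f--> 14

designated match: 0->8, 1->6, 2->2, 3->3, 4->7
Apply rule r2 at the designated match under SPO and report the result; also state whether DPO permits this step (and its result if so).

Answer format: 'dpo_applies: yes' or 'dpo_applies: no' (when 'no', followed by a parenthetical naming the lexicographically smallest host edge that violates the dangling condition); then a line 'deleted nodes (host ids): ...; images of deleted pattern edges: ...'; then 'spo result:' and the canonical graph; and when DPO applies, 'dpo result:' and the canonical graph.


dpo_applies: yes
deleted nodes (host ids): 2, 6; images of deleted pattern edges: (6,2,f); (6,3,a); (8,6,f)
spo result:
nodes: 3:W, 7:D, 8:A, 9:T, 11:T, 12:A, 14:W, 15:A, 16:A
edges: (8,7,a); (8,16,f); (12,9,f); (12,11,a); (15,12,a); (15,14,f); (16,3,f); (16,7,a)
dpo result:
nodes: 3:W, 7:D, 8:A, 9:T, 11:T, 12:A, 14:W, 15:A, 16:A
edges: (8,7,a); (8,16,f); (12,9,f); (12,11,a); (15,12,a); (15,14,f); (16,3,f); (16,7,a)


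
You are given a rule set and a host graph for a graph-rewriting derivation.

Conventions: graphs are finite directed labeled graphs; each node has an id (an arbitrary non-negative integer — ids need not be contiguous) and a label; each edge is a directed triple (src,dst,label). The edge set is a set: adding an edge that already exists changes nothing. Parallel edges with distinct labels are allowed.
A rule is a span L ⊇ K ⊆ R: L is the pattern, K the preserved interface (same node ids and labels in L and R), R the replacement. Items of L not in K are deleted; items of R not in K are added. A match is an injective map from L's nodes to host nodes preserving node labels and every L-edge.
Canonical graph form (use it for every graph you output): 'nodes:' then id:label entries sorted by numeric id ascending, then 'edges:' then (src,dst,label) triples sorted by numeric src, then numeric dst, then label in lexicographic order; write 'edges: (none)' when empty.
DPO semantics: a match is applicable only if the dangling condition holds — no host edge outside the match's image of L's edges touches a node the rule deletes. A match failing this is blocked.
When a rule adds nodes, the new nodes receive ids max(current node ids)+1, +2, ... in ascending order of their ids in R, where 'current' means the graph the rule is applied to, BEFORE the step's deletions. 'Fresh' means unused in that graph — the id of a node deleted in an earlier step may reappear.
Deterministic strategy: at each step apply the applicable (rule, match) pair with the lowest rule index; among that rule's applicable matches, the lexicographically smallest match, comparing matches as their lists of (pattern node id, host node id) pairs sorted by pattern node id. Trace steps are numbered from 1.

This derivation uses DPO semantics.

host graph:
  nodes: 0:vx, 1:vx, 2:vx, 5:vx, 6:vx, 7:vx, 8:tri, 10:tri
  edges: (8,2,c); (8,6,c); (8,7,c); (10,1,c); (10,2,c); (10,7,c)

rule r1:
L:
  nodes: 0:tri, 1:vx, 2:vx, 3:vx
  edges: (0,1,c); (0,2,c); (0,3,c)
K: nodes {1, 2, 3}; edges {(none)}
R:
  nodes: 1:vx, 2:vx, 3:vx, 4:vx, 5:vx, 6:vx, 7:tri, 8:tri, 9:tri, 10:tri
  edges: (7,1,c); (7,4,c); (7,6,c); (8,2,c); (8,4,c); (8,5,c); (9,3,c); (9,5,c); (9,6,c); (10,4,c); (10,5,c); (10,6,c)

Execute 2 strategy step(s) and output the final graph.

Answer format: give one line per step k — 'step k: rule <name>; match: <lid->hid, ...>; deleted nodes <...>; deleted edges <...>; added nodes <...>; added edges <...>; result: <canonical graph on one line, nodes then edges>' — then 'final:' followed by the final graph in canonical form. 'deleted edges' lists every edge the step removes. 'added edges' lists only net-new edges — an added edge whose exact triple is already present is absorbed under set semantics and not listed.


step 1: rule r1; match: 0->8, 1->2, 2->6, 3->7; deleted nodes 8; deleted edges (8,2,c); (8,6,c); (8,7,c); added nodes 11, 12, 13, 14, 15, 16, 17; added edges (14,2,c); (14,11,c); (14,13,c); (15,6,c); (15,11,c); (15,12,c); (16,7,c); (16,12,c); (16,13,c); (17,11,c); (17,12,c); (17,13,c); result: nodes: 0:vx, 1:vx, 2:vx, 5:vx, 6:vx, 7:vx, 10:tri, 11:vx, 12:vx, 13:vx, 14:tri, 15:tri, 16:tri, 17:tri edges: (10,1,c); (10,2,c); (10,7,c); (14,2,c); (14,11,c); (14,13,c); (15,6,c); (15,11,c); (15,12,c); (16,7,c); (16,12,c); (16,13,c); (17,11,c); (17,12,c); (17,13,c)
step 2: rule r1; match: 0->10, 1->1, 2->2, 3->7; deleted nodes 10; deleted edges (10,1,c); (10,2,c); (10,7,c); added nodes 18, 19, 20, 21, 22, 23, 24; added edges (21,1,c); (21,18,c); (21,20,c); (22,2,c); (22,18,c); (22,19,c); (23,7,c); (23,19,c); (23,20,c); (24,18,c); (24,19,c); (24,20,c); result: nodes: 0:vx, 1:vx, 2:vx, 5:vx, 6:vx, 7:vx, 11:vx, 12:vx, 13:vx, 14:tri, 15:tri, 16:tri, 17:tri, 18:vx, 19:vx, 20:vx, 21:tri, 22:tri, 23:tri, 24:tri edges: (14,2,c); (14,11,c); (14,13,c); (15,6,c); (15,11,c); (15,12,c); (16,7,c); (16,12,c); (16,13,c); (17,11,c); (17,12,c); (17,13,c); (21,1,c); (21,18,c); (21,20,c); (22,2,c); (22,18,c); (22,19,c); (23,7,c); (23,19,c); (23,20,c); (24,18,c); (24,19,c); (24,20,c)
final:
nodes: 0:vx, 1:vx, 2:vx, 5:vx, 6:vx, 7:vx, 11:vx, 12:vx, 13:vx, 14:tri, 15:tri, 16:tri, 17:tri, 18:vx, 19:vx, 20:vx, 21:tri, 22:tri, 23:tri, 24:tri
edges: (14,2,c); (14,11,c); (14,13,c); (15,6,c); (15,11,c); (15,12,c); (16,7,c); (16,12,c); (16,13,c); (17,11,c); (17,12,c); (17,13,c); (21,1,c); (21,18,c); (21,20,c); (22,2,c); (22,18,c); (22,19,c); (23,7,c); (23,19,c); (23,20,c); (24,18,c); (24,19,c); (24,20,c)


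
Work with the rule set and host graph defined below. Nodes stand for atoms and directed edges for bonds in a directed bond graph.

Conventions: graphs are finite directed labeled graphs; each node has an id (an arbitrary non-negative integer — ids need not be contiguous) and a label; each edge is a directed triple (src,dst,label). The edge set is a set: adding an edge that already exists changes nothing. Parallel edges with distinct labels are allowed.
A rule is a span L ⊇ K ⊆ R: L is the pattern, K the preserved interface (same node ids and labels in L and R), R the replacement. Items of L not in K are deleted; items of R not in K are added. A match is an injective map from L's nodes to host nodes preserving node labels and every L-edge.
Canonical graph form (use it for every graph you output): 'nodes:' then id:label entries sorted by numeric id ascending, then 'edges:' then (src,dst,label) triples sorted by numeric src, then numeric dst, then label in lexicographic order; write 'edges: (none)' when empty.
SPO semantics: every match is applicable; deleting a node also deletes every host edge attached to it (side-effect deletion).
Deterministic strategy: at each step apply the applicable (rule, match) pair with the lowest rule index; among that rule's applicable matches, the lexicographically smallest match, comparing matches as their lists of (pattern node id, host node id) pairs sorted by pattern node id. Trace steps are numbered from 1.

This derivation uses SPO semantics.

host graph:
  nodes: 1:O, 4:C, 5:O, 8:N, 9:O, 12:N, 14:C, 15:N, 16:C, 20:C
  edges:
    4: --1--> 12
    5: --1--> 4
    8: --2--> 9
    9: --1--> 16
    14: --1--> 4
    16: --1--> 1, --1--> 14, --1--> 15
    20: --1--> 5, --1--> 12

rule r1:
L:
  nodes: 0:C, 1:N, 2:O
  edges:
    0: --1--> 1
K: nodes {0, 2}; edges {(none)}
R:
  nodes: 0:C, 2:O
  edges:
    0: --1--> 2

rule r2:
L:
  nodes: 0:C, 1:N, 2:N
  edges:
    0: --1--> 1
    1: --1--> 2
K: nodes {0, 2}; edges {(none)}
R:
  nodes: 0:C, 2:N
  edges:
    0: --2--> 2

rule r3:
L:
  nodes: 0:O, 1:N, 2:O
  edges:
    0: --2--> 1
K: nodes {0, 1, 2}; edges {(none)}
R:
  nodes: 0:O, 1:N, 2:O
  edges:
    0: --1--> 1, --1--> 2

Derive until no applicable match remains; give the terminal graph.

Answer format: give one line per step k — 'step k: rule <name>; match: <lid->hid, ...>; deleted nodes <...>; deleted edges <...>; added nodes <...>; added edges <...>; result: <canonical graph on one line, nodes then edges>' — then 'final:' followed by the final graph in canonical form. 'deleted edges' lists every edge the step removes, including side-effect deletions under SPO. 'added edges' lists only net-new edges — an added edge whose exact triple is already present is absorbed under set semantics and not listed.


step 1: rule r1; match: 0->4, 1->12, 2->1; deleted nodes 12; deleted edges (4,12,1); (20,12,1); added nodes (none); added edges (4,1,1); result: nodes: 1:O, 4:C, 5:O, 8:N, 9:O, 14:C, 15:N, 16:C, 20:C edges: (4,1,1); (5,4,1); (8,9,2); (9,16,1); (14,4,1); (16,1,1); (16,14,1); (16,15,1); (20,5,1)
step 2: rule r1; match: 0->16, 1->15, 2->1; deleted nodes 15; deleted edges (16,15,1); added nodes (none); added edges (none); result: nodes: 1:O, 4:C, 5:O, 8:N, 9:O, 14:C, 16:C, 20:C edges: (4,1,1); (5,4,1); (8,9,2); (9,16,1); (14,4,1); (16,1,1); (16,14,1); (20,5,1)
final:
nodes: 1:O, 4:C, 5:O, 8:N, 9:O, 14:C, 16:C, 20:C
edges: (4,1,1); (5,4,1); (8,9,2); (9,16,1); (14,4,1); (16,1,1); (16,14,1); (20,5,1)


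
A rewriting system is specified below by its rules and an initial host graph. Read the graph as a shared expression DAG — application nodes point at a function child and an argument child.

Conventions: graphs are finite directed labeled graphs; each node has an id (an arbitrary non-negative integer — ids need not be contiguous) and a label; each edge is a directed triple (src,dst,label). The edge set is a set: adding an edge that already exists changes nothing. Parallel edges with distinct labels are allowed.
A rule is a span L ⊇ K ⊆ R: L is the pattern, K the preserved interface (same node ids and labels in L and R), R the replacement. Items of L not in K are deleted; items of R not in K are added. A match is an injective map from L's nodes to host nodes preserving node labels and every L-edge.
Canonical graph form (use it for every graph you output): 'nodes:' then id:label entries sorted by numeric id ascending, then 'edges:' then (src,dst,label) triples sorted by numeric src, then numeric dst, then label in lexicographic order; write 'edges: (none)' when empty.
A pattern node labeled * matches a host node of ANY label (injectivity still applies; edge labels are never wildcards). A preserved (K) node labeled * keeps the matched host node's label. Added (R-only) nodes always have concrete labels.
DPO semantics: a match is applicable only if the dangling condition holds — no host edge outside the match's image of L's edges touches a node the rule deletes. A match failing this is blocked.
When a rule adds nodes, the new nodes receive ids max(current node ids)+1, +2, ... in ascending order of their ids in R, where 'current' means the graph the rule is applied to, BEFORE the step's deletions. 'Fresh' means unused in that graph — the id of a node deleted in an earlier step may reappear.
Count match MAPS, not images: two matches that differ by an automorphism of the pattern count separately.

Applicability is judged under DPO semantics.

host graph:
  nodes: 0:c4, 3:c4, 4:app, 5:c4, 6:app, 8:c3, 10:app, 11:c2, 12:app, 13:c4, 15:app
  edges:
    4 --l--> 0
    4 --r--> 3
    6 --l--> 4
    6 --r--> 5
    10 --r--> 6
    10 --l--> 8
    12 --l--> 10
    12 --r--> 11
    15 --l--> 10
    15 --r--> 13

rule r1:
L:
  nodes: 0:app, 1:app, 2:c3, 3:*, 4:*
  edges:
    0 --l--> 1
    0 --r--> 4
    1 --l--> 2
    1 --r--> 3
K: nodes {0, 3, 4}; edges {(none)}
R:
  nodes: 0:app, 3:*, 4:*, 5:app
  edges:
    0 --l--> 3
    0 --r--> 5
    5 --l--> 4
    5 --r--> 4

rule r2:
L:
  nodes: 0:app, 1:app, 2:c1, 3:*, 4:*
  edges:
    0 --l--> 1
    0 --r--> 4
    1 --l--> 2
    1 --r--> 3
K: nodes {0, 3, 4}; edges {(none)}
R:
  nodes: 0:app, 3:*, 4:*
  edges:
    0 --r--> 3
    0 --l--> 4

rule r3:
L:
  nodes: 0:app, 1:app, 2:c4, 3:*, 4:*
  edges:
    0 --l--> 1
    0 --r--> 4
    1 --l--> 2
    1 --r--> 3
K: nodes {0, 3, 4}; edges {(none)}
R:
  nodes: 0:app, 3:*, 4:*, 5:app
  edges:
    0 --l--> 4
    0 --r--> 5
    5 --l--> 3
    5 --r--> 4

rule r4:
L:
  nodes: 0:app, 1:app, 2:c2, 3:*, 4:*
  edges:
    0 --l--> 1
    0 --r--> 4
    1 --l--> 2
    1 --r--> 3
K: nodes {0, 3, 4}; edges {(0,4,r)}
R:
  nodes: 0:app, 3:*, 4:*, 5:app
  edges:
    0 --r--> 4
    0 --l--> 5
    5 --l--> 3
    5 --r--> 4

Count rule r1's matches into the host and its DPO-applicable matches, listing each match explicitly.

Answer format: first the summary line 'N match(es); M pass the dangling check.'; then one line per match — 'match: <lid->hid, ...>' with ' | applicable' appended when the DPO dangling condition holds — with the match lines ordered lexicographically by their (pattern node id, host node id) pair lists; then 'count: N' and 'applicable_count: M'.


2 match(es); 0 pass the dangling check.
match: 0->12, 1->10, 2->8, 3->6, 4->11
match: 0->15, 1->10, 2->8, 3->6, 4->13
count: 2
applicable_count: 0


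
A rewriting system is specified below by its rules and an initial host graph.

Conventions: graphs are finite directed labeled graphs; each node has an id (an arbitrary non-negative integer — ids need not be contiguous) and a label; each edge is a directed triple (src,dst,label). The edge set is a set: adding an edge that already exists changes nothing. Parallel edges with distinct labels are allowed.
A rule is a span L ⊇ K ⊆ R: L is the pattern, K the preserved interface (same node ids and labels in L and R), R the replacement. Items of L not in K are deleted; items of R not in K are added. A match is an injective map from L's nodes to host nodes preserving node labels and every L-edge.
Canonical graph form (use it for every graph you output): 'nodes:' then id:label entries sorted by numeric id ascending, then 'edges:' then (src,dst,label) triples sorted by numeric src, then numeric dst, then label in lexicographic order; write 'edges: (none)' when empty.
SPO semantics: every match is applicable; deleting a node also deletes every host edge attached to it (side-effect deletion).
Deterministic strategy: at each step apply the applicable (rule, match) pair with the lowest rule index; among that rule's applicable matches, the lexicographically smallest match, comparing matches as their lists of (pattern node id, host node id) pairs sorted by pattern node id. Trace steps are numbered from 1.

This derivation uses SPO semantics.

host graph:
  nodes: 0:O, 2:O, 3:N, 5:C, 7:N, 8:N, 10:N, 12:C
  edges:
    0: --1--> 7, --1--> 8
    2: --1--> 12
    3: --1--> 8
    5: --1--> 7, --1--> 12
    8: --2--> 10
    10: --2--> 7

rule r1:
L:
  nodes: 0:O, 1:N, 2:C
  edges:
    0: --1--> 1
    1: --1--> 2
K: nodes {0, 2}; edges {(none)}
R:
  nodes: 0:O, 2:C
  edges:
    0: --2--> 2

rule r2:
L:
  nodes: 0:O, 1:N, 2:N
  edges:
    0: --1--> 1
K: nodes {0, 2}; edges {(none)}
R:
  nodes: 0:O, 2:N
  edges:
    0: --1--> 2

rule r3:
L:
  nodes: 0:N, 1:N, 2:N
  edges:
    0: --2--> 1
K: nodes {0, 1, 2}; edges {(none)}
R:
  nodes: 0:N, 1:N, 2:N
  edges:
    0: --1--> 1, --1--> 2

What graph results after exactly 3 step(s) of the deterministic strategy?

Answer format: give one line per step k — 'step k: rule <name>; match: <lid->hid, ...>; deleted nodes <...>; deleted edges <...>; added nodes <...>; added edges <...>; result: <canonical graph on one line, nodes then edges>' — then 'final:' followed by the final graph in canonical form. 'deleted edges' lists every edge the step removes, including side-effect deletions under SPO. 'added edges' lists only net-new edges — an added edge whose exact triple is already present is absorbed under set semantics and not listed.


step 1: rule r2; match: 0->0, 1->7, 2->3; deleted nodes 7; deleted edges (0,7,1); (5,7,1); (10,7,2); added nodes (none); added edges (0,3,1); result: nodes: 0:O, 2:O, 3:N, 5:C, 8:N, 10:N, 12:C edges: (0,3,1); (0,8,1); (2,12,1); (3,8,1); (5,12,1); (8,10,2)
step 2: rule r2; match: 0->0, 1->3, 2->8; deleted nodes 3; deleted edges (0,3,1); (3,8,1); added nodes (none); added edges (none); result: nodes: 0:O, 2:O, 5:C, 8:N, 10:N, 12:C edges: (0,8,1); (2,12,1); (5,12,1); (8,10,2)
step 3: rule r2; match: 0->0, 1->8, 2->10; deleted nodes 8; deleted edges (0,8,1); (8,10,2); added nodes (none); added edges (0,10,1); result: nodes: 0:O, 2:O, 5:C, 10:N, 12:C edges: (0,10,1); (2,12,1); (5,12,1)
final:
nodes: 0:O, 2:O, 5:C, 10:N, 12:C
edges: (0,10,1); (2,12,1); (5,12,1)


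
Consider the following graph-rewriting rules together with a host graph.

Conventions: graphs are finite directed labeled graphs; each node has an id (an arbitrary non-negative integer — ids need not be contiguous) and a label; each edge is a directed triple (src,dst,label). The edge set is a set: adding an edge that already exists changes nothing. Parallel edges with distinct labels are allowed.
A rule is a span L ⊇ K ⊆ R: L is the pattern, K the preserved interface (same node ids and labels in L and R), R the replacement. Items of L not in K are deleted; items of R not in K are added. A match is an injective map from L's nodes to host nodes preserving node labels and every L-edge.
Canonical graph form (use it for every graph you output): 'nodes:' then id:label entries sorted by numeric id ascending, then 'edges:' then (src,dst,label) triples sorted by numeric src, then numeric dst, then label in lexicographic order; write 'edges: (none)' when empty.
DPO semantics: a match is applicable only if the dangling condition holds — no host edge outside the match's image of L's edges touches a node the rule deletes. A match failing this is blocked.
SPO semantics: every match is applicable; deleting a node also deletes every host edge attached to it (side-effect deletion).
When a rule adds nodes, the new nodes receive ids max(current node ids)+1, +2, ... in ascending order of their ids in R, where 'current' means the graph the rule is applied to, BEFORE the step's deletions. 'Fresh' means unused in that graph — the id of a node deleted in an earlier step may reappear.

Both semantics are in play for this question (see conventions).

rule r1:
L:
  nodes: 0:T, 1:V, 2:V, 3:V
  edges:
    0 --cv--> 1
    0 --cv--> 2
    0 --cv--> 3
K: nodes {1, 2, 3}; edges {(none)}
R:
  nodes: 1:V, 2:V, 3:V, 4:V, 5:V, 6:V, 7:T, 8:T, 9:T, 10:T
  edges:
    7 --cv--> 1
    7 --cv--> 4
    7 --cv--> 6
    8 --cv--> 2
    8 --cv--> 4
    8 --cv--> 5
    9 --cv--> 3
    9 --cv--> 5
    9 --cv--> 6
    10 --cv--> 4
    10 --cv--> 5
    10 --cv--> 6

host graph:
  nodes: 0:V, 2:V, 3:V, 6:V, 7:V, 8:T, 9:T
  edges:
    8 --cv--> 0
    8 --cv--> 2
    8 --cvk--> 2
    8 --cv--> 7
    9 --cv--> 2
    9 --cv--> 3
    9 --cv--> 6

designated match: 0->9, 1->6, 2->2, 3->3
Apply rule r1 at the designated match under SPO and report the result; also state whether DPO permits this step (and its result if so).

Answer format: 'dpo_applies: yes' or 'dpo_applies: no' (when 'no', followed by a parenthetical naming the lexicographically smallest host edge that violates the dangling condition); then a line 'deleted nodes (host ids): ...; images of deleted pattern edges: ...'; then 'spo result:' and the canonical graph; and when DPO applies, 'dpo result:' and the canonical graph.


dpo_applies: yes
deleted nodes (host ids): 9; images of deleted pattern edges: (9,2,cv); (9,3,cv); (9,6,cv)
spo result:
nodes: 0:V, 2:V, 3:V, 6:V, 7:V, 8:T, 10:V, 11:V, 12:V, 13:T, 14:T, 15:T, 16:T
edges: (8,0,cv); (8,2,cv); (8,2,cvk); (8,7,cv); (13,6,cv); (13,10,cv); (13,12,cv); (14,2,cv); (14,10,cv); (14,11,cv); (15,3,cv); (15,11,cv); (15,12,cv); (16,10,cv); (16,11,cv); (16,12,cv)
dpo result:
nodes: 0:V, 2:V, 3:V, 6:V, 7:V, 8:T, 10:V, 11:V, 12:V, 13:T, 14:T, 15:T, 16:T
edges: (8,0,cv); (8,2,cv); (8,2,cvk); (8,7,cv); (13,6,cv); (13,10,cv); (13,12,cv); (14,2,cv); (14,10,cv); (14,11,cv); (15,3,cv); (15,11,cv); (15,12,cv); (16,10,cv); (16,11,cv); (16,12,cv)


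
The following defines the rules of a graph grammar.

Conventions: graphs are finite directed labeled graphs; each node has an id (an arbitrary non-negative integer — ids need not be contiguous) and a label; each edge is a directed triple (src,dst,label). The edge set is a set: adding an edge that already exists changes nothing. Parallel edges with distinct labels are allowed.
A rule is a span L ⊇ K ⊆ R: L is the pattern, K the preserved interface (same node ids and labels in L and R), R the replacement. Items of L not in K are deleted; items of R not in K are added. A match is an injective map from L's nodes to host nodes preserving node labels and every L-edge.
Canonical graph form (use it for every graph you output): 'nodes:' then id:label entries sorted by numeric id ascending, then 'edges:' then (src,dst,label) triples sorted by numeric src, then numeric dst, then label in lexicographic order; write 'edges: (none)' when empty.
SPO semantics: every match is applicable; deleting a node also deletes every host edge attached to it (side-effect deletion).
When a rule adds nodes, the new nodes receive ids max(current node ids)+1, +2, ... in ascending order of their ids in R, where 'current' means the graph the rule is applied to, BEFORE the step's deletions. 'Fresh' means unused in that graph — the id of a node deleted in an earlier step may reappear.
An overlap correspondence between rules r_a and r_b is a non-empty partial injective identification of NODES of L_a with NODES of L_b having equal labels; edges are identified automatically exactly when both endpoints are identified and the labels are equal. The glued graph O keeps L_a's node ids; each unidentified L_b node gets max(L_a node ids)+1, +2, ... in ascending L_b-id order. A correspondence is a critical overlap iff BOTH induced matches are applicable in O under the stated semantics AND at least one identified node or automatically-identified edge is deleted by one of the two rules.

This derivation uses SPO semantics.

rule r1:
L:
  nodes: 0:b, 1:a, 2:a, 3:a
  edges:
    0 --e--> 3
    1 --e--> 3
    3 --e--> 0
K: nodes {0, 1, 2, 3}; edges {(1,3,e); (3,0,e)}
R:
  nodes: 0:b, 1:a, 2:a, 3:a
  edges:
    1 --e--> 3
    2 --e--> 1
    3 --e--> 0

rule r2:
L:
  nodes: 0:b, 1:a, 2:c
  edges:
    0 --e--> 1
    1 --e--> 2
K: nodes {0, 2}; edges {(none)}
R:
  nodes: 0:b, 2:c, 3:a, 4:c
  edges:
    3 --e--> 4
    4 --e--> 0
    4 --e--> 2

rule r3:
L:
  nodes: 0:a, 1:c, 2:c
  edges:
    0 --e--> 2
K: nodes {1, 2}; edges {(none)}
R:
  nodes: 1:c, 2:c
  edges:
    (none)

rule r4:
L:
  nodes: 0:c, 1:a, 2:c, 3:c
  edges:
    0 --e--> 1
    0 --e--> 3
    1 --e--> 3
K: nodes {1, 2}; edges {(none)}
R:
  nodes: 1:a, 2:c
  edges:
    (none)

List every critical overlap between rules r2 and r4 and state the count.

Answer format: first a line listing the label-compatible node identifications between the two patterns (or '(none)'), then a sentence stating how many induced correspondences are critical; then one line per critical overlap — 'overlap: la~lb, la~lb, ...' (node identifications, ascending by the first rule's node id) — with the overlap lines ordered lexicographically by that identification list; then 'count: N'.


label-compatible node identifications between L(r2) and L(r4): 1~1, 2~0, 2~2, 2~3
6 of the induced correspondences are critical overlaps of r2 and r4.
overlap: 1~1
overlap: 1~1, 2~0
overlap: 1~1, 2~2
overlap: 1~1, 2~3
overlap: 2~0
overlap: 2~3
count: 6


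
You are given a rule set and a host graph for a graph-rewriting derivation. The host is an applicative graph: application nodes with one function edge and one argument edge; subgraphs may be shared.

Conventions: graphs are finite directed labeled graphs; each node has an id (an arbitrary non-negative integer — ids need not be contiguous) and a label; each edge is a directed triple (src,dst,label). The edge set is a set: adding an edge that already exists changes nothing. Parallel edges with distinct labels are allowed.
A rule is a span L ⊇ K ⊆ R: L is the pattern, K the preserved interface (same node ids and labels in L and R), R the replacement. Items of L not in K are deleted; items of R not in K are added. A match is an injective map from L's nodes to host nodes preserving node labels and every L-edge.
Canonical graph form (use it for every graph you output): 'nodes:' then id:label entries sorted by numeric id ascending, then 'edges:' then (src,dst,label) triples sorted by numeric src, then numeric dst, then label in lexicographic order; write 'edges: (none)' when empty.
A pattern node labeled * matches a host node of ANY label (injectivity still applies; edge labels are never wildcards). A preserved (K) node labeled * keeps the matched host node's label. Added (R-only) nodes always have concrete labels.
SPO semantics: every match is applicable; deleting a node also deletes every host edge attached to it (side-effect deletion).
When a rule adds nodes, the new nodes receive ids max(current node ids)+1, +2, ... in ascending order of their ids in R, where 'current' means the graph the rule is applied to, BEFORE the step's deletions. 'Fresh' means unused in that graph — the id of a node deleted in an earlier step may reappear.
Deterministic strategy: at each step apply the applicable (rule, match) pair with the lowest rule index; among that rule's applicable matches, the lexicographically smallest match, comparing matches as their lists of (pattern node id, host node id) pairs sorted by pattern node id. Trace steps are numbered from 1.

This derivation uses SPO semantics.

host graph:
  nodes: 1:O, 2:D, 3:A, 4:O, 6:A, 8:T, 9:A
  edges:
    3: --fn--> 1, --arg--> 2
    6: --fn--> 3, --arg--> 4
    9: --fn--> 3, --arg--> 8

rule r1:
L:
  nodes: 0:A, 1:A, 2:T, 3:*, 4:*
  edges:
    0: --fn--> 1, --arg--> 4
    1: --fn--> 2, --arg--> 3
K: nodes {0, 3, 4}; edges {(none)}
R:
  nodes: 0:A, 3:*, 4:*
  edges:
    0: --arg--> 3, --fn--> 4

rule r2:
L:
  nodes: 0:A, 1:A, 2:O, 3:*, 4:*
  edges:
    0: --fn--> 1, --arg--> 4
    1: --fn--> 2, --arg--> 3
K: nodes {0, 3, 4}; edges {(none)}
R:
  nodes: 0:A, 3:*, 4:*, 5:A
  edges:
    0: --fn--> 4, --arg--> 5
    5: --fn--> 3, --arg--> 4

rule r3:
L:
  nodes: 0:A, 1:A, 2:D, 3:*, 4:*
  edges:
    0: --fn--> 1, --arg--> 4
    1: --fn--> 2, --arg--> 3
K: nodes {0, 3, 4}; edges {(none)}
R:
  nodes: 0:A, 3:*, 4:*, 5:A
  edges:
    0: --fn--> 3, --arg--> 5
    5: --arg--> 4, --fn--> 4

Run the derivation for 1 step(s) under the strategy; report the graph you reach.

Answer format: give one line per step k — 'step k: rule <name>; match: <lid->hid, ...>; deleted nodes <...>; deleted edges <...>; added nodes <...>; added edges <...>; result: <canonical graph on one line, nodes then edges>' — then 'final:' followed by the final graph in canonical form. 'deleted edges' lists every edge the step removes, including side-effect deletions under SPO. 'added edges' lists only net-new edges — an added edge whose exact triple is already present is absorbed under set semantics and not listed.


step 1: rule r2; match: 0->6, 1->3, 2->1, 3->2, 4->4; deleted nodes 1, 3; deleted edges (3,1,fn); (3,2,arg); (6,3,fn); (6,4,arg); (9,3,fn); added nodes 10; added edges (6,4,fn); (6,10,arg); (10,2,fn); (10,4,arg); result: nodes: 2:D, 4:O, 6:A, 8:T, 9:A, 10:A edges: (6,4,fn); (6,10,arg); (9,8,arg); (10,2,fn); (10,4,arg)
final:
nodes: 2:D, 4:O, 6:A, 8:T, 9:A, 10:A
edges: (6,4,fn); (6,10,arg); (9,8,arg); (10,2,fn); (10,4,arg)


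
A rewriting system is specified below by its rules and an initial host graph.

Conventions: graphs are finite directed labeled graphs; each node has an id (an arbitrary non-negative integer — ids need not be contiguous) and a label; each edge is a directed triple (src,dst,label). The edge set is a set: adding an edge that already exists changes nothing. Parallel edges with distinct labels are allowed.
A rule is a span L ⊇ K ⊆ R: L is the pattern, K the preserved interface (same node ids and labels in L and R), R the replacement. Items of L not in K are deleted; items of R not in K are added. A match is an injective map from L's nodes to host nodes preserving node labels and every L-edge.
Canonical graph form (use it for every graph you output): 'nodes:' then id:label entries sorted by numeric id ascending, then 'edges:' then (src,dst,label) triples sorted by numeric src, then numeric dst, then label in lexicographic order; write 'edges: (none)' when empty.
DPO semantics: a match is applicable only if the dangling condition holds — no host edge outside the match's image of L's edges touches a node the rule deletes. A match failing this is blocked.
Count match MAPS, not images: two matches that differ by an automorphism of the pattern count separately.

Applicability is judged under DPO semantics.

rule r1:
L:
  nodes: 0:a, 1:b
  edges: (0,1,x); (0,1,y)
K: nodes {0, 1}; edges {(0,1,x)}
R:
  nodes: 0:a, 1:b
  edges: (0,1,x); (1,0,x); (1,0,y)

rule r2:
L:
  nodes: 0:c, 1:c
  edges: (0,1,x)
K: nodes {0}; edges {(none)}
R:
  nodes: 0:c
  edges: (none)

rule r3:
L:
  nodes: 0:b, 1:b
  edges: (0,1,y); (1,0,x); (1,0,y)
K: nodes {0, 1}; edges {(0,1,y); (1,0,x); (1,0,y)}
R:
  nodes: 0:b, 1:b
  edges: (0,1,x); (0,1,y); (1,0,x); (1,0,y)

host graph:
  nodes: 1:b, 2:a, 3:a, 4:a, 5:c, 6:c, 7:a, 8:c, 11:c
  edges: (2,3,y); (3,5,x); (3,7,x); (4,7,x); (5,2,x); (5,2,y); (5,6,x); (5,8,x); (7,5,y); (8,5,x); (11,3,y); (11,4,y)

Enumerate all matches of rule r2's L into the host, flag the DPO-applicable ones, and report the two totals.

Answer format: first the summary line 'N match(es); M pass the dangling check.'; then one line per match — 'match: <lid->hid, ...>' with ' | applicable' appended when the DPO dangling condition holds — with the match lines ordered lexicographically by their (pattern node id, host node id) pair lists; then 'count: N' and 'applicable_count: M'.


3 match(es); 1 pass the dangling check.
match: 0->5, 1->6 | applicable
match: 0->5, 1->8
match: 0->8, 1->5
count: 3
applicable_count: 1


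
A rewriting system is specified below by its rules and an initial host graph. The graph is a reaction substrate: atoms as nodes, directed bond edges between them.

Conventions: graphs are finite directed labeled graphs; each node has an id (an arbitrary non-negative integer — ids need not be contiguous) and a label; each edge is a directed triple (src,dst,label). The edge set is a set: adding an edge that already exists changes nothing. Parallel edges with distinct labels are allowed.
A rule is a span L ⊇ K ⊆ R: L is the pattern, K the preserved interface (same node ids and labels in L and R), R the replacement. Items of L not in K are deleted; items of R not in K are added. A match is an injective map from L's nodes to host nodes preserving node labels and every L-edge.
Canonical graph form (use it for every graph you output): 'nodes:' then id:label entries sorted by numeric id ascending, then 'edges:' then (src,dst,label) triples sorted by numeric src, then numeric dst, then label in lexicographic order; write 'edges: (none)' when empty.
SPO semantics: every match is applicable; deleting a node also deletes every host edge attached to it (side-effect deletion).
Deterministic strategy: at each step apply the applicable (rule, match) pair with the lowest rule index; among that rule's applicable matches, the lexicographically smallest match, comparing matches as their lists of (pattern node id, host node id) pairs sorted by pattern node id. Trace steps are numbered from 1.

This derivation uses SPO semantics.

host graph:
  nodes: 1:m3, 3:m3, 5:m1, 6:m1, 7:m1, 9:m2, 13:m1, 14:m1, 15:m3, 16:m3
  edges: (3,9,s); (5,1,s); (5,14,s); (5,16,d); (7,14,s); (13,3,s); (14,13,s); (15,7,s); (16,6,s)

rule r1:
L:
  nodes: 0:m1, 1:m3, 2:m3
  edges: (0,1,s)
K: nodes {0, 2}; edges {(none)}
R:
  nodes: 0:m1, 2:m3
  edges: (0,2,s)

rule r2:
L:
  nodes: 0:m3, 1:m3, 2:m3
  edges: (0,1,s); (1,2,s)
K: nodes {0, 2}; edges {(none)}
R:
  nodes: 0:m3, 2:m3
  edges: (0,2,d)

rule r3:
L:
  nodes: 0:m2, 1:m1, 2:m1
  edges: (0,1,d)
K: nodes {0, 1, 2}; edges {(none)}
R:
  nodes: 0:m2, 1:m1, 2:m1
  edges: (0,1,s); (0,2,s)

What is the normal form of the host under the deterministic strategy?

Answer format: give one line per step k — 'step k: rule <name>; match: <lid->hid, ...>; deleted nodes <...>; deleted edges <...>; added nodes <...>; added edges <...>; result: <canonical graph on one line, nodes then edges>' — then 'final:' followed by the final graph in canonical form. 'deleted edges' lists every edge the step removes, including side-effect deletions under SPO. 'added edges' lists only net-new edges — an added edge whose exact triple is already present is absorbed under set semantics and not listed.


step 1: rule r1; match: 0->5, 1->1, 2->3; deleted nodes 1; deleted edges (5,1,s); added nodes (none); added edges (5,3,s); result: nodes: 3:m3, 5:m1, 6:m1, 7:m1, 9:m2, 13:m1, 14:m1, 15:m3, 16:m3 edges: (3,9,s); (5,3,s); (5,14,s); (5,16,d); (7,14,s); (13,3,s); (14,13,s); (15,7,s); (16,6,s)
step 2: rule r1; match: 0->5, 1->3, 2->15; deleted nodes 3; deleted edges (3,9,s); (5,3,s); (13,3,s); added nodes (none); added edges (5,15,s); result: nodes: 5:m1, 6:m1, 7:m1, 9:m2, 13:m1, 14:m1, 15:m3, 16:m3 edges: (5,14,s); (5,15,s); (5,16,d); (7,14,s); (14,13,s); (15,7,s); (16,6,s)
step 3: rule r1; match: 0->5, 1->15, 2->16; deleted nodes 15; deleted edges (5,15,s); (15,7,s); added nodes (none); added edges (5,16,s); result: nodes: 5:m1, 6:m1, 7:m1, 9:m2, 13:m1, 14:m1, 16:m3 edges: (5,14,s); (5,16,d); (5,16,s); (7,14,s); (14,13,s); (16,6,s)
final:
nodes: 5:m1, 6:m1, 7:m1, 9:m2, 13:m1, 14:m1, 16:m3
edges: (5,14,s); (5,16,d); (5,16,s); (7,14,s); (14,13,s); (16,6,s)
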